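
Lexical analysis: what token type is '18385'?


Pattern: digits only
Type: INTEGER_LITERAL


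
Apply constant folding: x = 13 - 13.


13 - 13 = 0 at compile time
Optimized: x = 0


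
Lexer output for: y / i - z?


Scan left to right, longest-match per lexeme
Tokens: ID(y), OP(/), ID(i), OP(-), ID(z)


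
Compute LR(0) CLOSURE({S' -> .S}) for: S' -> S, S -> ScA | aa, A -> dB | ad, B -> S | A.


Start: S' -> .S
For each item with dot before a nonterminal B, add B -> .γ for every B-production
Closure: [S' -> .S, S -> .ScA, S -> .aa]


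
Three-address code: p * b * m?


Break into single-operator statements:
t1 = p * b
t2 = t1 * m


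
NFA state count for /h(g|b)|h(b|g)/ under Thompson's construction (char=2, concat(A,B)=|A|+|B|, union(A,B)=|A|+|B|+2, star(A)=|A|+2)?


Syntax tree has 6 char leaf(s), 3 union(s), 0 star(s)
chars contribute 6×2 = 12; each union adds +2; each star adds +2
Total: 12 + 6 + 0 = 18 states


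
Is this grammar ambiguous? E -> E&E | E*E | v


'v&v*v' has two parse trees (no precedence encoded between & and *)
Ambiguous


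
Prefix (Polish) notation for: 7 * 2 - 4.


left-to-right (same/higher precedence on left): tree is (- (* 7 2) 4)
Prefix: - * 7 2 4


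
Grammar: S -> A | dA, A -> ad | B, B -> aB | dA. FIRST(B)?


Per alternative of B: FIRST(aB) = {a}; FIRST(dA) = {d}
FIRST(B) = {a, d}


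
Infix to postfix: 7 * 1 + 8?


Left to right (same or higher precedence on left)
Postfix: 7 1 * 8 +


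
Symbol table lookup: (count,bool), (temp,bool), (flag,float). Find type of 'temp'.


Lookup 'temp' → type bool


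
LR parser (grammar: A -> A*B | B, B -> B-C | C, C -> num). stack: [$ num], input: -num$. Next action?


'num' on top is the handle for C -> num
Action: reduce (C -> num)


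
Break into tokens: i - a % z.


Scan left to right, longest-match per lexeme
Tokens: ID(i), OP(-), ID(a), OP(%), ID(z)


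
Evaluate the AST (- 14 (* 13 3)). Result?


Evaluate inner: (* 13 3) = 39
Evaluate root: (- 14 39) = -25
Result: -25


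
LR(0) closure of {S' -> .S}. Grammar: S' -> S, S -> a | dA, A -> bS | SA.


Start: S' -> .S
For each item with dot before a nonterminal B, add B -> .γ for every B-production
Closure: [S' -> .S, S -> .a, S -> .dA]


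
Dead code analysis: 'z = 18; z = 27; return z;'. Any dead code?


first assignment to z is overwritten before any read
Dead: 'z = 18'


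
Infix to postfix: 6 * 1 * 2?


Left to right (same or higher precedence on left)
Postfix: 6 1 * 2 *


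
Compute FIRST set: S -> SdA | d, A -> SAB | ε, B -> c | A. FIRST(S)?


Per alternative of S: FIRST(SdA) = {d}; FIRST(d) = {d}
FIRST(S) = {d}


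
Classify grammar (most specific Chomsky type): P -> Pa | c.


Left-linear: every RHS is a terminal or one nonterminal followed by a terminal
Classification: Type 3 (Regular)


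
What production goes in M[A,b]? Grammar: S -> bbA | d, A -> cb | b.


For [A, b]: 'b' ∈ FIRST(b)
Entry: A -> b


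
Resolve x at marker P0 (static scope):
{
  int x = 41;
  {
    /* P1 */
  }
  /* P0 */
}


x declared in the same block as P0
x = 41


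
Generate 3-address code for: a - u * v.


Break into single-operator statements:
t1 = u * v
t2 = a - t1


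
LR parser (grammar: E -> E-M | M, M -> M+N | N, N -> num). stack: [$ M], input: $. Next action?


lookahead ∉ {+} so M won't extend; reduce E -> M
Action: reduce (E -> M)


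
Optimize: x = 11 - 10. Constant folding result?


11 - 10 = 1 at compile time
Optimized: x = 1


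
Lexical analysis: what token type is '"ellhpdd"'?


Pattern: double-quoted sequence
Type: STRING_LITERAL


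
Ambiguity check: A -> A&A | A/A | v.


'v&v/v' has two parse trees (no precedence encoded between & and /)
Ambiguous


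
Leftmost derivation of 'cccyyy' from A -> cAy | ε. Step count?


Derivation: A => cAy => ccAyy => cccAyyy => cccyyy
Steps: 4


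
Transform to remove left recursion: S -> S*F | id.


Left-recursive alternatives: S*F; non-recursive: id
Introduce S': S -> idS', S' -> *FS' | ε


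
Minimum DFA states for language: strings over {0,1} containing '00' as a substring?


KMP-style automaton: 2 progress states + 1 absorbing accept = 3
Minimal DFA: 3 states


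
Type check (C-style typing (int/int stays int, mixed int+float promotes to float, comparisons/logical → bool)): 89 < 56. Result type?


Operand types: int < int
Rule: comparison yields bool
Result type: bool


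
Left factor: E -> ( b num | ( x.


Common prefix: '('
Factored: E -> ( E', E' -> b num | x


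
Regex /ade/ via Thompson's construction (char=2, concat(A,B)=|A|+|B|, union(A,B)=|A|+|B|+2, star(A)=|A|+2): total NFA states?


Syntax tree has 3 char leaf(s), 0 union(s), 0 star(s)
chars contribute 3×2 = 6; each union adds +2; each star adds +2
Total: 6 + 0 + 0 = 6 states


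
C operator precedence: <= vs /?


'/' is multiplicative (level 10); '<=' is relational (level 7)
Higher level binds tighter
'/' has higher precedence than '<='


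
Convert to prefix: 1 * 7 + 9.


left-to-right (same/higher precedence on left): tree is (+ (* 1 7) 9)
Prefix: + * 1 7 9


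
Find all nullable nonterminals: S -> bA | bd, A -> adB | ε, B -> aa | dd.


A nonterminal is nullable iff some alternative derives ε (directly, or every symbol in it is nullable)
Nullable: {A}


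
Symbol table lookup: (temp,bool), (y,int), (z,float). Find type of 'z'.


Lookup 'z' → type float


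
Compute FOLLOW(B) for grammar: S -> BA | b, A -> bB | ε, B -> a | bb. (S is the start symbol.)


$ ∈ FOLLOW(S). For each A -> αBβ: add FIRST(β)\{ε} to FOLLOW(B); if β nullable, add FOLLOW(A).
FOLLOW(B) = {$, b}


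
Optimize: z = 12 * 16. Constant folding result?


12 * 16 = 192 at compile time
Optimized: z = 192


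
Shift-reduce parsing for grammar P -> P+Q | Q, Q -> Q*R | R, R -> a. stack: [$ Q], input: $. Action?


lookahead ∉ {*} so Q won't extend; reduce P -> Q
Action: reduce (P -> Q)


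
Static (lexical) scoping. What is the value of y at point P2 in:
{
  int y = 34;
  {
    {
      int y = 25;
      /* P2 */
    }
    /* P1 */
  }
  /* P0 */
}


y declared in the same block as P2
y = 25


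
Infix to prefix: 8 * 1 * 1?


left-to-right (same/higher precedence on left): tree is (* (* 8 1) 1)
Prefix: * * 8 1 1


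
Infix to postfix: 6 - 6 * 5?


* has higher precedence, evaluate 6*5 first
Postfix: 6 6 5 * -


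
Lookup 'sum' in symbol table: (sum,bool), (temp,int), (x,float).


Lookup 'sum' → type bool


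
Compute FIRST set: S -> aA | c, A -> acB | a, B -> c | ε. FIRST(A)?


Per alternative of A: FIRST(acB) = {a}; FIRST(a) = {a}
FIRST(A) = {a}


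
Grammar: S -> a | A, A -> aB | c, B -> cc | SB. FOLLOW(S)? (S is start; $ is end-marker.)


$ ∈ FOLLOW(S). For each A -> αBβ: add FIRST(β)\{ε} to FOLLOW(B); if β nullable, add FOLLOW(A).
FOLLOW(S) = {$, a, c}


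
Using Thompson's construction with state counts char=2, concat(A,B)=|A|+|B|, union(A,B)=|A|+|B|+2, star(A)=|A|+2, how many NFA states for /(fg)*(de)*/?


Syntax tree has 4 char leaf(s), 0 union(s), 2 star(s)
chars contribute 4×2 = 8; each union adds +2; each star adds +2
Total: 8 + 0 + 4 = 12 states


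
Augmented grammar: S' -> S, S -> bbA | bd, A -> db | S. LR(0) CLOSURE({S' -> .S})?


Start: S' -> .S
For each item with dot before a nonterminal B, add B -> .γ for every B-production
Closure: [S' -> .S, S -> .bbA, S -> .bd]


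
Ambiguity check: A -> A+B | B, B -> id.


precedence layered via separate nonterminal B: deterministic
Unambiguous


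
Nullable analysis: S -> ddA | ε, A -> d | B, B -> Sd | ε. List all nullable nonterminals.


A nonterminal is nullable iff some alternative derives ε (directly, or every symbol in it is nullable)
Nullable: {A, B, S}


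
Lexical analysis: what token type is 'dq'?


Pattern: letter/underscore followed by alphanumerics, not a keyword
Type: IDENTIFIER


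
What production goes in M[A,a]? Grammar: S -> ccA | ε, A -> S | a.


For [A, a]: 'a' ∈ FIRST(a)
Entry: A -> a


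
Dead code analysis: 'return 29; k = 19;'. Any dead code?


statement follows a return and is unreachable
Dead: 'k = 19'


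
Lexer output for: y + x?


Scan left to right, longest-match per lexeme
Tokens: ID(y), OP(+), ID(x)


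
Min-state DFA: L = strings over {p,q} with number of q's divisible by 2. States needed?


Track (count of q) mod 2: states 0..1, accept at 0
Minimal DFA: 2 states


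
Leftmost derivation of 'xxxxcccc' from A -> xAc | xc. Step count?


Derivation: A => xAc => xxAcc => xxxAccc => xxxxcccc
Steps: 4


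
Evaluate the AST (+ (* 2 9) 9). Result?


Evaluate inner: (* 2 9) = 18
Evaluate root: (+ 18 9) = 27
Result: 27


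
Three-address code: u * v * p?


Break into single-operator statements:
t1 = u * v
t2 = t1 * p


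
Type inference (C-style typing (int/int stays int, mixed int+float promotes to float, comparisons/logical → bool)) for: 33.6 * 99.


Operand types: float * int
Rule: mixed int/float promotes to float; int/int stays int
Result type: float


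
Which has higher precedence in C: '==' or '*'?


'*' is multiplicative (level 10); '==' is equality (level 6)
Higher level binds tighter
'*' has higher precedence than '=='


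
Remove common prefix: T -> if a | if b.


Common prefix: 'if'
Factored: T -> if T', T' -> a | b


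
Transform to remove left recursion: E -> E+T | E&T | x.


Left-recursive alternatives: E+T, E&T; non-recursive: x
Introduce E': E -> xE', E' -> +TE' | &TE' | ε


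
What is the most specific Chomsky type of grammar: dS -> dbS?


LHS has context (more than one symbol) and |LHS| ≤ |RHS|
Classification: Type 1 (Context-Sensitive)


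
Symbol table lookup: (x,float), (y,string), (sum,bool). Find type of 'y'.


Lookup 'y' → type string


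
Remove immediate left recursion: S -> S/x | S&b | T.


Left-recursive alternatives: S/x, S&b; non-recursive: T
Introduce S': S -> TS', S' -> /xS' | &bS' | ε


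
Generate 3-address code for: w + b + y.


Break into single-operator statements:
t1 = w + b
t2 = t1 + y


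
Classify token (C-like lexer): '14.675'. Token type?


Pattern: digits with a decimal point
Type: FLOAT_LITERAL


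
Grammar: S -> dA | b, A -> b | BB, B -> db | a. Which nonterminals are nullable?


A nonterminal is nullable iff some alternative derives ε (directly, or every symbol in it is nullable)
Nullable: {}


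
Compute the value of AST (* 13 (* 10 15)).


Evaluate inner: (* 10 15) = 150
Evaluate root: (* 13 150) = 1950
Result: 1950


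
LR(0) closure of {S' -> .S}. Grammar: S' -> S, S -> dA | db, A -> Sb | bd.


Start: S' -> .S
For each item with dot before a nonterminal B, add B -> .γ for every B-production
Closure: [S' -> .S, S -> .dA, S -> .db]


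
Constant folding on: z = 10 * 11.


10 * 11 = 110 at compile time
Optimized: z = 110


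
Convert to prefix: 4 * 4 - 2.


left-to-right (same/higher precedence on left): tree is (- (* 4 4) 2)
Prefix: - * 4 4 2


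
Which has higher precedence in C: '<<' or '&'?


'<<' is shift (level 8); '&' is bitwise AND (level 5)
Higher level binds tighter
'<<' has higher precedence than '&'


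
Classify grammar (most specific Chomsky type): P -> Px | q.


Left-linear: every RHS is a terminal or one nonterminal followed by a terminal
Classification: Type 3 (Regular)


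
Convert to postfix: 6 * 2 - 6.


Left to right (same or higher precedence on left)
Postfix: 6 2 * 6 -


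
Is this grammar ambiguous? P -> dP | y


right-linear, alternatives start with distinct terminals 'd' vs 'y': unique leftmost derivation
Unambiguous


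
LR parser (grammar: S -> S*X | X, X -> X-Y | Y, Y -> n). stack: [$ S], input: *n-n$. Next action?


shift '*' to continue S -> S*X
Action: shift


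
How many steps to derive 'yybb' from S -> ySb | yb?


Derivation: S => ySb => yybb
Steps: 2


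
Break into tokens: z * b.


Scan left to right, longest-match per lexeme
Tokens: ID(z), OP(*), ID(b)


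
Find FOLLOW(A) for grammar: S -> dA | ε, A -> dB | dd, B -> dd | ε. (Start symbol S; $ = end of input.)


$ ∈ FOLLOW(S). For each A -> αBβ: add FIRST(β)\{ε} to FOLLOW(B); if β nullable, add FOLLOW(A).
FOLLOW(A) = {$}


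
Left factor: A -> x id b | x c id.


Common prefix: 'x'
Factored: A -> x A', A' -> id b | c id


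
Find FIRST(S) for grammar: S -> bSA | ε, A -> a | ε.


Per alternative of S: FIRST(bSA) = {b}; FIRST(ε) = {ε}
FIRST(S) = {b, ε}


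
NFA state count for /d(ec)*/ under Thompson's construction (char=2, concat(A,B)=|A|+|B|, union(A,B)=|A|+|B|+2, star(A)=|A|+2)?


Syntax tree has 3 char leaf(s), 0 union(s), 1 star(s)
chars contribute 3×2 = 6; each union adds +2; each star adds +2
Total: 6 + 0 + 2 = 8 states


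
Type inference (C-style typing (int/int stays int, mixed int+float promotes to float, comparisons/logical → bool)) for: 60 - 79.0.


Operand types: int - float
Rule: mixed int/float promotes to float; int/int stays int
Result type: float


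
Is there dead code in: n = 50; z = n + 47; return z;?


n is read by z's definition; z is returned
No dead code


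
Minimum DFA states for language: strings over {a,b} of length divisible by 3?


Track length mod 3: states 0..2, accept at 0
Minimal DFA: 3 states


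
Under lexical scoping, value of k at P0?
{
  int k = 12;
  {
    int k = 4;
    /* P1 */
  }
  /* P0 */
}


k declared in the same block as P0
k = 12


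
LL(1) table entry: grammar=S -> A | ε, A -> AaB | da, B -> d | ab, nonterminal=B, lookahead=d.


For [B, d]: 'd' ∈ FIRST(d)
Entry: B -> d


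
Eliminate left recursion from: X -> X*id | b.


Left-recursive alternatives: X*id; non-recursive: b
Introduce X': X -> bX', X' -> *idX' | ε


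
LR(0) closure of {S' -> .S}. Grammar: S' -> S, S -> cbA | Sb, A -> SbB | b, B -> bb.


Start: S' -> .S
For each item with dot before a nonterminal B, add B -> .γ for every B-production
Closure: [S' -> .S, S -> .cbA, S -> .Sb]


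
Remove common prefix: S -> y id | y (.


Common prefix: 'y'
Factored: S -> y S', S' -> id | (


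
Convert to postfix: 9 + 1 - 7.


Left to right (same or higher precedence on left)
Postfix: 9 1 + 7 -


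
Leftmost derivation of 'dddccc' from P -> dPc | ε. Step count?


Derivation: P => dPc => ddPcc => dddPccc => dddccc
Steps: 4


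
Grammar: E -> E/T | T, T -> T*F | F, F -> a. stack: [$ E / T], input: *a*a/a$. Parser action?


'*' can extend T; shift to build T -> T*F
Action: shift


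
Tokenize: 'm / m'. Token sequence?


Scan left to right, longest-match per lexeme
Tokens: ID(m), OP(/), ID(m)


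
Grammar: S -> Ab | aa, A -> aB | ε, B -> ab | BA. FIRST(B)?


Per alternative of B: FIRST(ab) = {a}; FIRST(BA) = {a}
FIRST(B) = {a}


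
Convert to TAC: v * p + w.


Break into single-operator statements:
t1 = v * p
t2 = t1 + w


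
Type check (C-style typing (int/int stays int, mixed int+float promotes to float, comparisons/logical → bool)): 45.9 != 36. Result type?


Operand types: float != int
Rule: comparison yields bool
Result type: bool


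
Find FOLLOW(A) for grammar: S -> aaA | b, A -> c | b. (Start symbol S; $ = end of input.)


$ ∈ FOLLOW(S). For each A -> αBβ: add FIRST(β)\{ε} to FOLLOW(B); if β nullable, add FOLLOW(A).
FOLLOW(A) = {$}


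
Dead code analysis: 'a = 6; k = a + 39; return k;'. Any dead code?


a is read by k's definition; k is returned
No dead code


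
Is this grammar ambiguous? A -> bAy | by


balanced b^n…y^n: each string has a unique parse
Unambiguous


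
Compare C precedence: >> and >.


'>>' is shift (level 8); '>' is relational (level 7)
Higher level binds tighter
'>>' has higher precedence than '>'


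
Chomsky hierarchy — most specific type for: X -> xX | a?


Right-linear: every RHS is a terminal or a terminal followed by one nonterminal
Classification: Type 3 (Regular)


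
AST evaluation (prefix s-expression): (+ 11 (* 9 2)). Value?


Evaluate inner: (* 9 2) = 18
Evaluate root: (+ 11 18) = 29
Result: 29


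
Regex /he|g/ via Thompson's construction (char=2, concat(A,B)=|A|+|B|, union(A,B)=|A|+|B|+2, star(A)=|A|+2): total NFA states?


Syntax tree has 3 char leaf(s), 1 union(s), 0 star(s)
chars contribute 3×2 = 6; each union adds +2; each star adds +2
Total: 6 + 2 + 0 = 8 states


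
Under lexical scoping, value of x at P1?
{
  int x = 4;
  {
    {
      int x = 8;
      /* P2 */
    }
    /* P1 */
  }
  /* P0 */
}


P1's block does not declare x; resolves to the enclosing declaration at depth 0
x = 4


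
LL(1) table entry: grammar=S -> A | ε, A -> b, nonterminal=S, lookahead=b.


For [S, b]: 'b' ∈ FIRST(A)
Entry: S -> A


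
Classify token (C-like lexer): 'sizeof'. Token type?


Pattern: reserved word
Type: KEYWORD


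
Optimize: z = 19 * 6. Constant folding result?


19 * 6 = 114 at compile time
Optimized: z = 114


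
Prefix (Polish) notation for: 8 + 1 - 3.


left-to-right (same/higher precedence on left): tree is (- (+ 8 1) 3)
Prefix: - + 8 1 3


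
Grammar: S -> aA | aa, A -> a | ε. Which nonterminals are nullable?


A nonterminal is nullable iff some alternative derives ε (directly, or every symbol in it is nullable)
Nullable: {A}


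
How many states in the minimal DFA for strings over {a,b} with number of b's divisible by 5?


Track (count of b) mod 5: states 0..4, accept at 0
Minimal DFA: 5 states


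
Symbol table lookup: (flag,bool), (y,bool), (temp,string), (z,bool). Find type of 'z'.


Lookup 'z' → type bool


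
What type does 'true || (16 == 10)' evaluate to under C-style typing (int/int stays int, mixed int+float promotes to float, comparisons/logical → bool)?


Operand types: bool || bool
Rule: logical operators take bool operands and yield bool
Result type: bool


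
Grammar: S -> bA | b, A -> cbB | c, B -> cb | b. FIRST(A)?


Per alternative of A: FIRST(cbB) = {c}; FIRST(c) = {c}
FIRST(A) = {c}


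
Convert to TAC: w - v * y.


Break into single-operator statements:
t1 = v * y
t2 = w - t1


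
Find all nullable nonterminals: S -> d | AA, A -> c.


A nonterminal is nullable iff some alternative derives ε (directly, or every symbol in it is nullable)
Nullable: {}


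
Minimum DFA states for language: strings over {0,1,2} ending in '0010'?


Track the longest suffix of input matching a prefix of '0010': 5 classes (prefixes of length 0..4)
Minimal DFA: 5 states


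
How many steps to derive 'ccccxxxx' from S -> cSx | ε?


Derivation: S => cSx => ccSxx => cccSxxx => ccccSxxxx => ccccxxxx
Steps: 5


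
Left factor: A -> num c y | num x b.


Common prefix: 'num'
Factored: A -> num A', A' -> c y | x b


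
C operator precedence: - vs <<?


'-' is additive (level 9); '<<' is shift (level 8)
Higher level binds tighter
'-' has higher precedence than '<<'


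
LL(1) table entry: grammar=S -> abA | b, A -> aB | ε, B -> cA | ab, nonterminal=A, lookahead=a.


For [A, a]: 'a' ∈ FIRST(aB)
Entry: A -> aB


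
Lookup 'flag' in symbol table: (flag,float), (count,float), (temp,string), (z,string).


Lookup 'flag' → type float


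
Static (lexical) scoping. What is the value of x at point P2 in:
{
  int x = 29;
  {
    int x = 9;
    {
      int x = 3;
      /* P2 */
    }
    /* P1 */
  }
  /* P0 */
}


x declared in the same block as P2
x = 3


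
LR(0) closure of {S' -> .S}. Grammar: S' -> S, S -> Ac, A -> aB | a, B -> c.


Start: S' -> .S
For each item with dot before a nonterminal B, add B -> .γ for every B-production
Closure: [S' -> .S, S -> .Ac, A -> .aB, A -> .a]


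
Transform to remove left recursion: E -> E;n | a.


Left-recursive alternatives: E;n; non-recursive: a
Introduce E': E -> aE', E' -> ;nE' | ε


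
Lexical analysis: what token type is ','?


Pattern: delimiter/punctuation
Type: PUNCTUATION


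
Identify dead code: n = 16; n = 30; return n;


first assignment to n is overwritten before any read
Dead: 'n = 16'


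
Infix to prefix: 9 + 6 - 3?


left-to-right (same/higher precedence on left): tree is (- (+ 9 6) 3)
Prefix: - + 9 6 3


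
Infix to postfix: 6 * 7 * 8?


Left to right (same or higher precedence on left)
Postfix: 6 7 * 8 *


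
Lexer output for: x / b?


Scan left to right, longest-match per lexeme
Tokens: ID(x), OP(/), ID(b)


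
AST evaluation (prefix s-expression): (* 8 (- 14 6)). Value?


Evaluate inner: (- 14 6) = 8
Evaluate root: (* 8 8) = 64
Result: 64


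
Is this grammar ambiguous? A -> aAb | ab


balanced a^n…b^n: each string has a unique parse
Unambiguous


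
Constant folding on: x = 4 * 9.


4 * 9 = 36 at compile time
Optimized: x = 36


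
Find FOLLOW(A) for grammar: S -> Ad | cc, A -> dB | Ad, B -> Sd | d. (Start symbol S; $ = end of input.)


$ ∈ FOLLOW(S). For each A -> αBβ: add FIRST(β)\{ε} to FOLLOW(B); if β nullable, add FOLLOW(A).
FOLLOW(A) = {d}


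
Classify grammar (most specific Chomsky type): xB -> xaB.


LHS has context (more than one symbol) and |LHS| ≤ |RHS|
Classification: Type 1 (Context-Sensitive)


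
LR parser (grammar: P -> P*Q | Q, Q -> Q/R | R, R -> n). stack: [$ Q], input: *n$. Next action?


lookahead ∉ {/} so Q won't extend; reduce P -> Q
Action: reduce (P -> Q)


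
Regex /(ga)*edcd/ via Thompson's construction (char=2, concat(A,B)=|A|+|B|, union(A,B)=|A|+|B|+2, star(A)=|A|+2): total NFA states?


Syntax tree has 6 char leaf(s), 0 union(s), 1 star(s)
chars contribute 6×2 = 12; each union adds +2; each star adds +2
Total: 12 + 0 + 2 = 14 states


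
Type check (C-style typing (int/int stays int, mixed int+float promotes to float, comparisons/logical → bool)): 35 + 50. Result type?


Operand types: int + int
Rule: mixed int/float promotes to float; int/int stays int
Result type: int


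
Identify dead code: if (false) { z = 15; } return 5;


condition is constant false, so the whole block is unreachable
Dead: 'if (false) { z = 15; }'


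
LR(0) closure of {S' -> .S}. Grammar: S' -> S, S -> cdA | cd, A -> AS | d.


Start: S' -> .S
For each item with dot before a nonterminal B, add B -> .γ for every B-production
Closure: [S' -> .S, S -> .cdA, S -> .cd]


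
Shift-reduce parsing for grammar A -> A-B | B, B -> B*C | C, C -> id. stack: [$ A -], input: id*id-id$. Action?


no handle ('A-' is not any RHS); shift 'id'
Action: shift


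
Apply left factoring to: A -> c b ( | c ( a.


Common prefix: 'c'
Factored: A -> c A', A' -> b ( | ( a


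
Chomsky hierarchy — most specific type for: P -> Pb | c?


Left-linear: every RHS is a terminal or one nonterminal followed by a terminal
Classification: Type 3 (Regular)


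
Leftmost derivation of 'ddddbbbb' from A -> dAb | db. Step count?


Derivation: A => dAb => ddAbb => dddAbbb => ddddbbbb
Steps: 4


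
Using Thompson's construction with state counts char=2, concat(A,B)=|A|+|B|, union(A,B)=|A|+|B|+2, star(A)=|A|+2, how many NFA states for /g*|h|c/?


Syntax tree has 3 char leaf(s), 2 union(s), 1 star(s)
chars contribute 3×2 = 6; each union adds +2; each star adds +2
Total: 6 + 4 + 2 = 12 states


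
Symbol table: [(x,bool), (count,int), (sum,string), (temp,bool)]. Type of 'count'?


Lookup 'count' → type int


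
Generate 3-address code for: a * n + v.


Break into single-operator statements:
t1 = a * n
t2 = t1 + v


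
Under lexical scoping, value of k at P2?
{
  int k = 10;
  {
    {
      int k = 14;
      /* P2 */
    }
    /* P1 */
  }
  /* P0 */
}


k declared in the same block as P2
k = 14


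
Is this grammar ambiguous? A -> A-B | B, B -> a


precedence layered via separate nonterminal B: deterministic
Unambiguous


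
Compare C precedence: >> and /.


'/' is multiplicative (level 10); '>>' is shift (level 8)
Higher level binds tighter
'/' has higher precedence than '>>'


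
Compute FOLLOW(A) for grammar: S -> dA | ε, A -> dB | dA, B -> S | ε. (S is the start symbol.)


$ ∈ FOLLOW(S). For each A -> αBβ: add FIRST(β)\{ε} to FOLLOW(B); if β nullable, add FOLLOW(A).
FOLLOW(A) = {$}


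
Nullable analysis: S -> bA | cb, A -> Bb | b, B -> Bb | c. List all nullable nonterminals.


A nonterminal is nullable iff some alternative derives ε (directly, or every symbol in it is nullable)
Nullable: {}


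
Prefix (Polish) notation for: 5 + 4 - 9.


left-to-right (same/higher precedence on left): tree is (- (+ 5 4) 9)
Prefix: - + 5 4 9


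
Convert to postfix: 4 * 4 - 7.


Left to right (same or higher precedence on left)
Postfix: 4 4 * 7 -


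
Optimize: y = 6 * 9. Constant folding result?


6 * 9 = 54 at compile time
Optimized: y = 54


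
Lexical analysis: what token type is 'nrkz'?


Pattern: letter/underscore followed by alphanumerics, not a keyword
Type: IDENTIFIER


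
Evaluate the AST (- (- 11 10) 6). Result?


Evaluate inner: (- 11 10) = 1
Evaluate root: (- 1 6) = -5
Result: -5


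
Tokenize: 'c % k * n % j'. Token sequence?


Scan left to right, longest-match per lexeme
Tokens: ID(c), OP(%), ID(k), OP(*), ID(n), OP(%), ID(j)


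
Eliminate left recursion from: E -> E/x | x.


Left-recursive alternatives: E/x; non-recursive: x
Introduce E': E -> xE', E' -> /xE' | ε


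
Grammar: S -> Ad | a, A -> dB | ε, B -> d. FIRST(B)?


Per alternative of B: FIRST(d) = {d}
FIRST(B) = {d}


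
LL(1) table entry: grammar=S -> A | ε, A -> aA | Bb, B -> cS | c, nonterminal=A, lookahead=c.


For [A, c]: 'c' ∈ FIRST(Bb)
Entry: A -> Bb


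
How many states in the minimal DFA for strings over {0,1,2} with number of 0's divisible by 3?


Track (count of 0) mod 3: states 0..2, accept at 0
Minimal DFA: 3 states


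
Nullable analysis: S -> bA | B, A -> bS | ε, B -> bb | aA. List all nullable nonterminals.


A nonterminal is nullable iff some alternative derives ε (directly, or every symbol in it is nullable)
Nullable: {A}


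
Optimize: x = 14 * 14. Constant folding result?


14 * 14 = 196 at compile time
Optimized: x = 196


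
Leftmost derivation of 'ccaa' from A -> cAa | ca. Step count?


Derivation: A => cAa => ccaa
Steps: 2


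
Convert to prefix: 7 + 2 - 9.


left-to-right (same/higher precedence on left): tree is (- (+ 7 2) 9)
Prefix: - + 7 2 9


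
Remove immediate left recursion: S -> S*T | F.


Left-recursive alternatives: S*T; non-recursive: F
Introduce S': S -> FS', S' -> *TS' | ε


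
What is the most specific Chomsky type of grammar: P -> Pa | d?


Left-linear: every RHS is a terminal or one nonterminal followed by a terminal
Classification: Type 3 (Regular)


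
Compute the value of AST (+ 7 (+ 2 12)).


Evaluate inner: (+ 2 12) = 14
Evaluate root: (+ 7 14) = 21
Result: 21


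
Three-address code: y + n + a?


Break into single-operator statements:
t1 = y + n
t2 = t1 + a


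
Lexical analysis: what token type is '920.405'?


Pattern: digits with a decimal point
Type: FLOAT_LITERAL


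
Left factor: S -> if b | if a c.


Common prefix: 'if'
Factored: S -> if S', S' -> b | a c


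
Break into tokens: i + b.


Scan left to right, longest-match per lexeme
Tokens: ID(i), OP(+), ID(b)


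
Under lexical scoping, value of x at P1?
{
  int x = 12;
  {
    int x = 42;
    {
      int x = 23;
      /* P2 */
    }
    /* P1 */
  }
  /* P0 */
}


x declared in the same block as P1
x = 42


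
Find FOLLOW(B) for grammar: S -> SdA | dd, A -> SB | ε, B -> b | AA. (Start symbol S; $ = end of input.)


$ ∈ FOLLOW(S). For each A -> αBβ: add FIRST(β)\{ε} to FOLLOW(B); if β nullable, add FOLLOW(A).
FOLLOW(B) = {$, b, d}


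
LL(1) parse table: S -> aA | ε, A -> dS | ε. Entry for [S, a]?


For [S, a]: 'a' ∈ FIRST(aA)
Entry: S -> aA


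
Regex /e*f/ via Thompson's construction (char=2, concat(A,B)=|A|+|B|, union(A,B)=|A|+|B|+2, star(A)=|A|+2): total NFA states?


Syntax tree has 2 char leaf(s), 0 union(s), 1 star(s)
chars contribute 2×2 = 4; each union adds +2; each star adds +2
Total: 4 + 0 + 2 = 6 states


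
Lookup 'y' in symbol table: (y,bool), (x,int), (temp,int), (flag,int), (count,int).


Lookup 'y' → type bool


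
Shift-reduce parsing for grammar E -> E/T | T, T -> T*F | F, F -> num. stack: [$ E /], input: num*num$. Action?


no handle ('E/' is not any RHS); shift 'num'
Action: shift


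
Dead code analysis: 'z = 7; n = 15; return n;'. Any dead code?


z is assigned but never read
Dead: 'z = 7'


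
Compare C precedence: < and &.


'<' is relational (level 7); '&' is bitwise AND (level 5)
Higher level binds tighter
'<' has higher precedence than '&'


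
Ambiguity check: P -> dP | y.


right-linear, alternatives start with distinct terminals 'd' vs 'y': unique leftmost derivation
Unambiguous


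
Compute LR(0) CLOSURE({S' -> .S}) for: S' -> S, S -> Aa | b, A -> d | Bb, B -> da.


Start: S' -> .S
For each item with dot before a nonterminal B, add B -> .γ for every B-production
Closure: [S' -> .S, S -> .Aa, S -> .b, A -> .d, A -> .Bb, B -> .da]


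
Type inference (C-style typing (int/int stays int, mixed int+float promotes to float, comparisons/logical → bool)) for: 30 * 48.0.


Operand types: int * float
Rule: mixed int/float promotes to float; int/int stays int
Result type: float


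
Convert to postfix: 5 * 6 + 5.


Left to right (same or higher precedence on left)
Postfix: 5 6 * 5 +


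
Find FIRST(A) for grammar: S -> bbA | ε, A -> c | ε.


Per alternative of A: FIRST(c) = {c}; FIRST(ε) = {ε}
FIRST(A) = {c, ε}


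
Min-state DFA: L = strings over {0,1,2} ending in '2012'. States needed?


Track the longest suffix of input matching a prefix of '2012': 5 classes (prefixes of length 0..4)
Minimal DFA: 5 states


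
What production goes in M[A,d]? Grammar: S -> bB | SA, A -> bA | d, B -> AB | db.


For [A, d]: 'd' ∈ FIRST(d)
Entry: A -> d


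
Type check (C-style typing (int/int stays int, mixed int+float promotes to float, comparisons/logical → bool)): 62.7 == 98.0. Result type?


Operand types: float == float
Rule: comparison yields bool
Result type: bool


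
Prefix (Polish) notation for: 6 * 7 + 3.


left-to-right (same/higher precedence on left): tree is (+ (* 6 7) 3)
Prefix: + * 6 7 3


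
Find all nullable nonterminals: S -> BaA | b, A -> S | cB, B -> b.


A nonterminal is nullable iff some alternative derives ε (directly, or every symbol in it is nullable)
Nullable: {}


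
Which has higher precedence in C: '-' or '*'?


'*' is multiplicative (level 10); '-' is additive (level 9)
Higher level binds tighter
'*' has higher precedence than '-'


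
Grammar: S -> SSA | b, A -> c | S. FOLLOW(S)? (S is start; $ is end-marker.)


$ ∈ FOLLOW(S). For each A -> αBβ: add FIRST(β)\{ε} to FOLLOW(B); if β nullable, add FOLLOW(A).
FOLLOW(S) = {$, b, c}


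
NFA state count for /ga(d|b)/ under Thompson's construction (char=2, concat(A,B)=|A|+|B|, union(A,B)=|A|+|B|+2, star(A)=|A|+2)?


Syntax tree has 4 char leaf(s), 1 union(s), 0 star(s)
chars contribute 4×2 = 8; each union adds +2; each star adds +2
Total: 8 + 2 + 0 = 10 states


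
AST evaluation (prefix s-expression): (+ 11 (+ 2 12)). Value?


Evaluate inner: (+ 2 12) = 14
Evaluate root: (+ 11 14) = 25
Result: 25


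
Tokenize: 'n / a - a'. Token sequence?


Scan left to right, longest-match per lexeme
Tokens: ID(n), OP(/), ID(a), OP(-), ID(a)


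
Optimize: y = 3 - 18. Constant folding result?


3 - 18 = -15 at compile time
Optimized: y = -15


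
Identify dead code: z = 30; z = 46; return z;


first assignment to z is overwritten before any read
Dead: 'z = 30'


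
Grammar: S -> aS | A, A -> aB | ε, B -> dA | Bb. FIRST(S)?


Per alternative of S: FIRST(aS) = {a}; FIRST(A) = {a, ε}
FIRST(S) = {a, ε}


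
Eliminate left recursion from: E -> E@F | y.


Left-recursive alternatives: E@F; non-recursive: y
Introduce E': E -> yE', E' -> @FE' | ε


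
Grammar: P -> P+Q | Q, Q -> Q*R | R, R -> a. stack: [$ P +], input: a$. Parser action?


no handle ('P+' is not any RHS); shift 'a'
Action: shift


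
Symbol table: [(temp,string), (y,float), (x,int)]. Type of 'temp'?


Lookup 'temp' → type string


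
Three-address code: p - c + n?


Break into single-operator statements:
t1 = p - c
t2 = t1 + n


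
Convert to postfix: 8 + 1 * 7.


* has higher precedence, evaluate 1*7 first
Postfix: 8 1 7 * +


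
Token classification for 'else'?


Pattern: reserved word
Type: KEYWORD


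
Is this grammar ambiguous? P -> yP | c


right-linear, alternatives start with distinct terminals 'y' vs 'c': unique leftmost derivation
Unambiguous


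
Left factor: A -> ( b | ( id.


Common prefix: '('
Factored: A -> ( A', A' -> b | id


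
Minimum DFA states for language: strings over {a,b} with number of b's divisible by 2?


Track (count of b) mod 2: states 0..1, accept at 0
Minimal DFA: 2 states


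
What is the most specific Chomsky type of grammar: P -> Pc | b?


Left-linear: every RHS is a terminal or one nonterminal followed by a terminal
Classification: Type 3 (Regular)


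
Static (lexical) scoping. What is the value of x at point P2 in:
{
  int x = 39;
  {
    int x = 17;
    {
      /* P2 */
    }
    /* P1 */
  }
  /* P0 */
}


P2's block does not declare x; resolves to the enclosing declaration at depth 1
x = 17


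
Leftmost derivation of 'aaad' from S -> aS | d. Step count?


Derivation: S => aS => aaS => aaaS => aaad
Steps: 4


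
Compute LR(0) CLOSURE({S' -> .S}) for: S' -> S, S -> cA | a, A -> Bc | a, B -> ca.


Start: S' -> .S
For each item with dot before a nonterminal B, add B -> .γ for every B-production
Closure: [S' -> .S, S -> .cA, S -> .a]


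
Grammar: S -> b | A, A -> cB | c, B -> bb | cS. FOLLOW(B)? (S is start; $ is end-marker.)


$ ∈ FOLLOW(S). For each A -> αBβ: add FIRST(β)\{ε} to FOLLOW(B); if β nullable, add FOLLOW(A).
FOLLOW(B) = {$}


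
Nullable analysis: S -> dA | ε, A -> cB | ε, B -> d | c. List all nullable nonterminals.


A nonterminal is nullable iff some alternative derives ε (directly, or every symbol in it is nullable)
Nullable: {A, S}


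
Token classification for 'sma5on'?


Pattern: letter/underscore followed by alphanumerics, not a keyword
Type: IDENTIFIER


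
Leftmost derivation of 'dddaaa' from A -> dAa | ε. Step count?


Derivation: A => dAa => ddAaa => dddAaaa => dddaaa
Steps: 4


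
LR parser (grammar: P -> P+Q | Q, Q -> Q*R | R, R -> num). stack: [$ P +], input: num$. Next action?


no handle ('P+' is not any RHS); shift 'num'
Action: shift


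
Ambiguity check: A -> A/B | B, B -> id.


precedence layered via separate nonterminal B: deterministic
Unambiguous


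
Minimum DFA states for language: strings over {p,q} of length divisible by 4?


Track length mod 4: states 0..3, accept at 0
Minimal DFA: 4 states


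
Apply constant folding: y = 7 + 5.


7 + 5 = 12 at compile time
Optimized: y = 12


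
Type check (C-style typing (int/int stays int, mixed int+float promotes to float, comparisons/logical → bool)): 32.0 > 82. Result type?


Operand types: float > int
Rule: comparison yields bool
Result type: bool


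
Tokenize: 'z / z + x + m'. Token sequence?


Scan left to right, longest-match per lexeme
Tokens: ID(z), OP(/), ID(z), OP(+), ID(x), OP(+), ID(m)


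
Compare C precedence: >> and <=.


'>>' is shift (level 8); '<=' is relational (level 7)
Higher level binds tighter
'>>' has higher precedence than '<='


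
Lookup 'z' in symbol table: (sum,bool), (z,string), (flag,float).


Lookup 'z' → type string


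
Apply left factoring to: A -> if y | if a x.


Common prefix: 'if'
Factored: A -> if A', A' -> y | a x


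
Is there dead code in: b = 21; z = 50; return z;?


b is assigned but never read
Dead: 'b = 21'


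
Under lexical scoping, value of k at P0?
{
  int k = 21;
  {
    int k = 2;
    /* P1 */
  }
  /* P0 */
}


k declared in the same block as P0
k = 21


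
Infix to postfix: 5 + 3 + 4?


Left to right (same or higher precedence on left)
Postfix: 5 3 + 4 +


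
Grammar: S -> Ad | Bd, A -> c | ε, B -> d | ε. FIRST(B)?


Per alternative of B: FIRST(d) = {d}; FIRST(ε) = {ε}
FIRST(B) = {d, ε}


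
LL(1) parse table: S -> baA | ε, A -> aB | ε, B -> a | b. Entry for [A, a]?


For [A, a]: 'a' ∈ FIRST(aB)
Entry: A -> aB


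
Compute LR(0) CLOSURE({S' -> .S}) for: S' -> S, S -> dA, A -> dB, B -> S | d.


Start: S' -> .S
For each item with dot before a nonterminal B, add B -> .γ for every B-production
Closure: [S' -> .S, S -> .dA]


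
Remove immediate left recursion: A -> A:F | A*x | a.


Left-recursive alternatives: A:F, A*x; non-recursive: a
Introduce A': A -> aA', A' -> :FA' | *xA' | ε


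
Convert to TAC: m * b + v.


Break into single-operator statements:
t1 = m * b
t2 = t1 + v


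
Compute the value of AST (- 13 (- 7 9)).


Evaluate inner: (- 7 9) = -2
Evaluate root: (- 13 -2) = 15
Result: 15


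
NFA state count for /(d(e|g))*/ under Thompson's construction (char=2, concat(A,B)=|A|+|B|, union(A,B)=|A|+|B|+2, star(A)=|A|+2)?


Syntax tree has 3 char leaf(s), 1 union(s), 1 star(s)
chars contribute 3×2 = 6; each union adds +2; each star adds +2
Total: 6 + 2 + 2 = 10 states


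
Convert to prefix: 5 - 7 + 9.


left-to-right (same/higher precedence on left): tree is (+ (- 5 7) 9)
Prefix: + - 5 7 9


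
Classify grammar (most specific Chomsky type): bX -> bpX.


LHS has context (more than one symbol) and |LHS| ≤ |RHS|
Classification: Type 1 (Context-Sensitive)


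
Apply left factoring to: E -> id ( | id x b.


Common prefix: 'id'
Factored: E -> id E', E' -> ( | x b


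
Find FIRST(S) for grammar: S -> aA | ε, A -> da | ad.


Per alternative of S: FIRST(aA) = {a}; FIRST(ε) = {ε}
FIRST(S) = {a, ε}


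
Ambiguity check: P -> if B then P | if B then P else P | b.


dangling else: 'if B then if B then b else b' parses two ways
Ambiguous


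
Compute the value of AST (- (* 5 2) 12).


Evaluate inner: (* 5 2) = 10
Evaluate root: (- 10 12) = -2
Result: -2


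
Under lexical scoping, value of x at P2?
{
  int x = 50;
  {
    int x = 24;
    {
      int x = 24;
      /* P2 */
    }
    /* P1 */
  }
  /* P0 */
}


x declared in the same block as P2
x = 24


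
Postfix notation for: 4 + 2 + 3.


Left to right (same or higher precedence on left)
Postfix: 4 2 + 3 +


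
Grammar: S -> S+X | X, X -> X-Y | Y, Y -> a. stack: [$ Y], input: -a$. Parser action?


'Y' (not preceded by X-) is the handle for X -> Y
Action: reduce (X -> Y)


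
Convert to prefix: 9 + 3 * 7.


'*' binds tighter: tree is (+ 9 (* 3 7))
Prefix: + 9 * 3 7


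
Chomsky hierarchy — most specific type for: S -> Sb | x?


Left-linear: every RHS is a terminal or one nonterminal followed by a terminal
Classification: Type 3 (Regular)


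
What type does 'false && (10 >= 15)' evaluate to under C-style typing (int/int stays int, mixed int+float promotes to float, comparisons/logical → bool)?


Operand types: bool && bool
Rule: logical operators take bool operands and yield bool
Result type: bool
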